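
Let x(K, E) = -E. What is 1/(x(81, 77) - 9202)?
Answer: -1/9279 ≈ -0.00010777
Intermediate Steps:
1/(x(81, 77) - 9202) = 1/(-1*77 - 9202) = 1/(-77 - 9202) = 1/(-9279) = -1/9279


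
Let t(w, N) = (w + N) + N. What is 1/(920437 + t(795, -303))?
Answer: 1/920626 ≈ 1.0862e-6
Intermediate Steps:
t(w, N) = w + 2*N (t(w, N) = (N + w) + N = w + 2*N)
1/(920437 + t(795, -303)) = 1/(920437 + (795 + 2*(-303))) = 1/(920437 + (795 - 606)) = 1/(920437 + 189) = 1/920626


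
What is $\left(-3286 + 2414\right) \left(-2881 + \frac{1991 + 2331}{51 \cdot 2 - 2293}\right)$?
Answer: $\frac{5508069096}{2191} \approx 2.514 \cdot 10^{6}$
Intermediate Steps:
$\left(-3286 + 2414\right) \left(-2881 + \frac{1991 + 2331}{51 \cdot 2 - 2293}\right) = - 872 \left(-2881 + \frac{4322}{102 - 2293}\right) = - 872 \left(-2881 + \frac{4322}{-2191}\right) = - 872 \left(-2881 + 4322 \left(- \frac{1}{2191}\right)\right) = - 872 \left(-2881 - \frac{4322}{2191}\right) = \left(-872\right) \left(- \frac{6316593}{2191}\right) = \frac{5508069096}{2191}$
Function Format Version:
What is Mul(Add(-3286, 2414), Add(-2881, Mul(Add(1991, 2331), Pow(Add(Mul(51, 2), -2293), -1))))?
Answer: Rational(5508069096, 2191) ≈ 2.5140e+6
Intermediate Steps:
Mul(Add(-3286, 2414), Add(-2881, Mul(Add(1991, 2331), Pow(Add(Mul(51, 2), -2293), -1)))) = Mul(-872, Add(-2881, Mul(4322, Pow(Add(102, -2293), -1)))) = Mul(-872, Add(-2881, Mul(4322, Pow(-2191, -1)))) = Mul(-872, Add(-2881, Mul(4322, Rational(-1, 2191)))) = Mul(-872, Add(-2881, Rational(-4322, 2191))) = Mul(-872, Rational(-6316593, 2191)) = Rational(5508069096, 2191)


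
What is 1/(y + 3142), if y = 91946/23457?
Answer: 23457/73793840 ≈ 0.00031787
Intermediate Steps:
y = 91946/23457 (y = 91946*(1/23457) = 91946/23457 ≈ 3.9198)
1/(y + 3142) = 1/(91946/23457 + 3142) = 1/(73793840/23457) = 23457/73793840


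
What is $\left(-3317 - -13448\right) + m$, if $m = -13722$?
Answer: $-3591$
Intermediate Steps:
$\left(-3317 - -13448\right) + m = \left(-3317 - -13448\right) - 13722 = \left(-3317 + 13448\right) - 13722 = 10131 - 13722 = -3591$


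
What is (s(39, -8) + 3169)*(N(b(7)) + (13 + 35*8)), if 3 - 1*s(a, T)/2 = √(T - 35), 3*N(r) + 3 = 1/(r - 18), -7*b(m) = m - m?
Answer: 50060225/54 - 15767*I*√43/27 ≈ 9.2704e+5 - 3829.3*I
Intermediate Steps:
b(m) = 0 (b(m) = -(m - m)/7 = -⅐*0 = 0)
N(r) = -1 + 1/(3*(-18 + r)) (N(r) = -1 + 1/(3*(r - 18)) = -1 + 1/(3*(-18 + r)))
s(a, T) = 6 - 2*√(-35 + T) (s(a, T) = 6 - 2*√(T - 35) = 6 - 2*√(-35 + T))
(s(39, -8) + 3169)*(N(b(7)) + (13 + 35*8)) = ((6 - 2*√(-35 - 8)) + 3169)*((55/3 - 1*0)/(-18 + 0) + (13 + 35*8)) = ((6 - 2*I*√43) + 3169)*((55/3 + 0)/(-18) + (13 + 280)) = ((6 - 2*I*√43) + 3169)*(-1/18*55/3 + 293) = ((6 - 2*I*√43) + 3169)*(-55/54 + 293) = (3175 - 2*I*√43)*(15767/54) = 50060225/54 - 15767*I*√43/27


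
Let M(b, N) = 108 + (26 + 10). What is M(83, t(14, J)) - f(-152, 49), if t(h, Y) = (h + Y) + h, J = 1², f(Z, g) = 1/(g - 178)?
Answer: 18577/129 ≈ 144.01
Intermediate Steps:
f(Z, g) = 1/(-178 + g)
J = 1
t(h, Y) = Y + 2*h (t(h, Y) = (Y + h) + h = Y + 2*h)
M(b, N) = 144 (M(b, N) = 108 + 36 = 144)
M(83, t(14, J)) - f(-152, 49) = 144 - 1/(-178 + 49) = 144 - 1/(-129) = 144 - 1*(-1/129) = 144 + 1/129 = 18577/129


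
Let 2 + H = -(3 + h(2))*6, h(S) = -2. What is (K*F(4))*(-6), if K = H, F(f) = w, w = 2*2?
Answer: 192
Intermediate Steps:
w = 4
F(f) = 4
H = -8 (H = -2 - (3 - 2)*6 = -2 - 6 = -8)
K = -8
(K*F(4))*(-6) = -8*4*(-6) = -32*(-6) = 192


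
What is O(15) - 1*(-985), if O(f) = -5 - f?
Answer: 965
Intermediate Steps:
O(15) - 1*(-985) = (-5 - 1*15) - 1*(-985) = (-5 - 15) + 985 = -20 + 985 = 965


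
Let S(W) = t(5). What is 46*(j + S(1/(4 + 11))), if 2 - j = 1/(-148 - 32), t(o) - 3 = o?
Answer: 41423/90 ≈ 460.26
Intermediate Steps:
t(o) = 3 + o
j = 361/180 (j = 2 - 1/(-148 - 32) = 2 - 1/(-180) = 2 - 1*(-1/180) = 2 + 1/180 = 361/180 ≈ 2.0056)
S(W) = 8 (S(W) = 3 + 5 = 8)
46*(j + S(1/(4 + 11))) = 46*(361/180 + 8) = 46*(1801/180) = 41423/90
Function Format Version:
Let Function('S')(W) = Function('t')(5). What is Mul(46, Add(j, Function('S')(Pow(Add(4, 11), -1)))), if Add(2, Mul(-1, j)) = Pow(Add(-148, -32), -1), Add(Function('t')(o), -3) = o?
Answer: Rational(41423, 90) ≈ 460.26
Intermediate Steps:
Function('t')(o) = Add(3, o)
j = Rational(361, 180) (j = Add(2, Mul(-1, Pow(Add(-148, -32), -1))) = Add(2, Mul(-1, Pow(-180, -1))) = Add(2, Mul(-1, Rational(-1, 180))) = Add(2, Rational(1, 180)) = Rational(361, 180) ≈ 2.0056)
Function('S')(W) = 8 (Function('S')(W) = Add(3, 5) = 8)
Mul(46, Add(j, Function('S')(Pow(Add(4, 11), -1)))) = Mul(46, Add(Rational(361, 180), 8)) = Mul(46, Rational(1801, 180)) = Rational(41423, 90)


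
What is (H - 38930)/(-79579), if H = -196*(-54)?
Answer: 28346/79579 ≈ 0.35620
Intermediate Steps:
H = 10584
(H - 38930)/(-79579) = (10584 - 38930)/(-79579) = -28346*(-1/79579) = 28346/79579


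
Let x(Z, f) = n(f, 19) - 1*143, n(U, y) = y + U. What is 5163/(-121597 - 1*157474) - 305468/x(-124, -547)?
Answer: 85243795855/187256641 ≈ 455.22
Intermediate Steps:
n(U, y) = U + y
x(Z, f) = -124 + f (x(Z, f) = (f + 19) - 1*143 = (19 + f) - 143 = -124 + f)
5163/(-121597 - 1*157474) - 305468/x(-124, -547) = 5163/(-121597 - 1*157474) - 305468/(-124 - 547) = 5163/(-121597 - 157474) - 305468/(-671) = 5163/(-279071) - 305468*(-1/671) = 5163*(-1/279071) + 305468/671 = -5163/279071 + 305468/671 = 85243795855/187256641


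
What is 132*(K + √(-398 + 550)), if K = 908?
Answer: 119856 + 264*√38 ≈ 1.2148e+5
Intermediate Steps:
132*(K + √(-398 + 550)) = 132*(908 + √(-398 + 550)) = 132*(908 + √152) = 132*(908 + 2*√38) = 119856 + 264*√38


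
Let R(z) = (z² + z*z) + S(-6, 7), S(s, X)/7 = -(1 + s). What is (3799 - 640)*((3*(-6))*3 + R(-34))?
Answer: 7243587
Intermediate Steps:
S(s, X) = -7 - 7*s (S(s, X) = 7*(-(1 + s)) = 7*(-1 - s) = -7 - 7*s)
R(z) = 35 + 2*z² (R(z) = (z² + z*z) + (-7 - 7*(-6)) = (z² + z²) + (-7 + 42) = 2*z² + 35 = 35 + 2*z²)
(3799 - 640)*((3*(-6))*3 + R(-34)) = (3799 - 640)*((3*(-6))*3 + (35 + 2*(-34)²)) = 3159*(-18*3 + (35 + 2*1156)) = 3159*(-54 + (35 + 2312)) = 3159*(-54 + 2347) = 3159*2293 = 7243587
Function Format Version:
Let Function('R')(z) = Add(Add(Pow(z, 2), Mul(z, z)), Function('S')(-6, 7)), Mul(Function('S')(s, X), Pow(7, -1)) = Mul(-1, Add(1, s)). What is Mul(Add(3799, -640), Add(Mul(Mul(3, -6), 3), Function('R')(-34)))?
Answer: 7243587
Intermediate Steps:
Function('S')(s, X) = Add(-7, Mul(-7, s)) (Function('S')(s, X) = Mul(7, Mul(-1, Add(1, s))) = Mul(7, Add(-1, Mul(-1, s))) = Add(-7, Mul(-7, s)))
Function('R')(z) = Add(35, Mul(2, Pow(z, 2))) (Function('R')(z) = Add(Add(Pow(z, 2), Mul(z, z)), Add(-7, Mul(-7, -6))) = Add(Add(Pow(z, 2), Pow(z, 2)), Add(-7, 42)) = Add(Mul(2, Pow(z, 2)), 35) = Add(35, Mul(2, Pow(z, 2))))
Mul(Add(3799, -640), Add(Mul(Mul(3, -6), 3), Function('R')(-34))) = Mul(Add(3799, -640), Add(Mul(Mul(3, -6), 3), Add(35, Mul(2, Pow(-34, 2))))) = Mul(3159, Add(Mul(-18, 3), Add(35, Mul(2, 1156)))) = Mul(3159, Add(-54, Add(35, 2312))) = Mul(3159, Add(-54, 2347)) = Mul(3159, 2293) = 7243587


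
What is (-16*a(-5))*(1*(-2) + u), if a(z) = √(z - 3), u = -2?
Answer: 128*I*√2 ≈ 181.02*I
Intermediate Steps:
a(z) = √(-3 + z)
(-16*a(-5))*(1*(-2) + u) = (-16*√(-3 - 5))*(1*(-2) - 2) = (-32*I*√2)*(-2 - 2) = -32*I*√2*(-4) = 128*I*√2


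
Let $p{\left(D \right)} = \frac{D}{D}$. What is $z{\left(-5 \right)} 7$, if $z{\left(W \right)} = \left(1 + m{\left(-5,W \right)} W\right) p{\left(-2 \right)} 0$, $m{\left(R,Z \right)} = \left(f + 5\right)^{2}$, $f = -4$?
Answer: $0$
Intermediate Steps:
$m{\left(R,Z \right)} = 1$ ($m{\left(R,Z \right)} = \left(-4 + 5\right)^{2} = 1^{2} = 1$)
$p{\left(D \right)} = 1$
$z{\left(W \right)} = 0$ ($z{\left(W \right)} = \left(1 + 1 W\right) 1 \cdot 0 = \left(1 + W\right) 1 \cdot 0 = \left(1 + W\right) 0 = 0$)
$z{\left(-5 \right)} 7 = 0 \cdot 7 = 0$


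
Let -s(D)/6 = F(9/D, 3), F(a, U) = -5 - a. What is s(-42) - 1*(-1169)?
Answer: 8384/7 ≈ 1197.7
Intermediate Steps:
s(D) = 30 + 54/D (s(D) = -6*(-5 - 9/D) = 30 + 54/D)
s(-42) - 1*(-1169) = (30 + 54/(-42)) - 1*(-1169) = (30 + 54*(-1/42)) + 1169 = (30 - 9/7) + 1169 = 201/7 + 1169 = 8384/7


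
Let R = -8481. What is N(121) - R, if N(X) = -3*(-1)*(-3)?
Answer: 8472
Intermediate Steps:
N(X) = -9 (N(X) = 3*(-3) = -9)
N(121) - R = -9 - 1*(-8481) = -9 + 8481 = 8472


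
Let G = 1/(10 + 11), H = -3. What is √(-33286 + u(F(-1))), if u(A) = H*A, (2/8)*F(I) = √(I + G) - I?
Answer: √(-1631602 - 56*I*√105)/7 ≈ 0.032088 - 182.48*I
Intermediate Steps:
G = 1/21 ≈ 0.047619
F(I) = -4*I + 4*√(1/21 + I) (F(I) = 4*(√(I + 1/21) - I) = 4*(√(1/21 + I) - I) = -4*I + 4*√(1/21 + I))
u(A) = -3*A
√(-33286 + u(F(-1))) = √(-33286 - 3*(-4*(-1) + 4*√(21 + 441*(-1))/21)) = √(-33286 - 3*(4 + 4*√(21 - 441)/21)) = √(-33286 - 3*(4 + 4*√(-420)/21)) = √(-33286 - 3*(4 + 4*(2*I*√105)/21)) = √(-33286 - 3*(4 + 8*I*√105/21)) = √(-33286 + (-12 - 8*I*√105/7)) = √(-33298 - 8*I*√105/7)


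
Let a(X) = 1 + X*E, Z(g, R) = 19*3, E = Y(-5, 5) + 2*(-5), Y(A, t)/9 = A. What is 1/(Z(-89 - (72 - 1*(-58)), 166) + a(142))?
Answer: -1/7752 ≈ -0.00012900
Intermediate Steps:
Y(A, t) = 9*A
E = -55 (E = 9*(-5) + 2*(-5) = -45 - 10 = -55)
Z(g, R) = 57
a(X) = 1 - 55*X (a(X) = 1 + X*(-55) = 1 - 55*X)
1/(Z(-89 - (72 - 1*(-58)), 166) + a(142)) = 1/(57 + (1 - 55*142)) = 1/(57 + (1 - 7810)) = 1/(57 - 7809) = 1/(-7752) = -1/7752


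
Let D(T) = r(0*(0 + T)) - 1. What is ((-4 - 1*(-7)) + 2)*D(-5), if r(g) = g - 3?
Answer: -20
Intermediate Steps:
r(g) = -3 + g
D(T) = -4 (D(T) = (-3 + 0*(0 + T)) - 1 = (-3 + 0*T) - 1 = (-3 + 0) - 1 = -3 - 1 = -4)
((-4 - 1*(-7)) + 2)*D(-5) = ((-4 - 1*(-7)) + 2)*(-4) = ((-4 + 7) + 2)*(-4) = (3 + 2)*(-4) = 5*(-4) = -20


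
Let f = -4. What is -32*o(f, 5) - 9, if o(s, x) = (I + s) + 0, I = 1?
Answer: 87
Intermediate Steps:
o(s, x) = 1 + s (o(s, x) = (1 + s) + 0 = 1 + s)
-32*o(f, 5) - 9 = -32*(1 - 4) - 9 = -32*(-3) - 9 = 96 - 9 = 87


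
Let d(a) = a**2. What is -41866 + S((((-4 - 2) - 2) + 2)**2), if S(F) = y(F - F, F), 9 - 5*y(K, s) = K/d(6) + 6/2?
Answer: -209324/5 ≈ -41865.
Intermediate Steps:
y(K, s) = 6/5 - K/180 (y(K, s) = 9/5 - (K/(6**2) + 6/2)/5 = 9/5 - (K/36 + 6*(1/2))/5 = 9/5 - (K*(1/36) + 3)/5 = 9/5 - (K/36 + 3)/5 = 9/5 - (3 + K/36)/5 = 9/5 + (-3/5 - K/180) = 6/5 - K/180)
S(F) = 6/5 (S(F) = 6/5 - (F - F)/180 = 6/5 - 1/180*0 = 6/5 + 0 = 6/5)
-41866 + S((((-4 - 2) - 2) + 2)**2) = -41866 + 6/5 = -209324/5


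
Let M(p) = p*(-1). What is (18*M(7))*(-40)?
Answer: 5040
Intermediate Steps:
M(p) = -p
(18*M(7))*(-40) = (18*(-1*7))*(-40) = (18*(-7))*(-40) = -126*(-40) = 5040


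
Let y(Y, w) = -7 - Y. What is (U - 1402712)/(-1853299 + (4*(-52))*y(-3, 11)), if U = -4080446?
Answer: 5483158/1852467 ≈ 2.9599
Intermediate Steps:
(U - 1402712)/(-1853299 + (4*(-52))*y(-3, 11)) = (-4080446 - 1402712)/(-1853299 + (4*(-52))*(-7 - 1*(-3))) = -5483158/(-1853299 - 208*(-7 + 3)) = -5483158/(-1853299 - 208*(-4)) = -5483158/(-1853299 + 832) = -5483158/(-1852467) = -5483158*(-1/1852467) = 5483158/1852467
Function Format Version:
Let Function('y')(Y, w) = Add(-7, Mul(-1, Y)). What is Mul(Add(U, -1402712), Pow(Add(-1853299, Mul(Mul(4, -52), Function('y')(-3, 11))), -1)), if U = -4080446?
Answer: Rational(5483158, 1852467) ≈ 2.9599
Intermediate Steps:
Mul(Add(U, -1402712), Pow(Add(-1853299, Mul(Mul(4, -52), Function('y')(-3, 11))), -1)) = Mul(Add(-4080446, -1402712), Pow(Add(-1853299, Mul(Mul(4, -52), Add(-7, Mul(-1, -3)))), -1)) = Mul(-5483158, Pow(Add(-1853299, Mul(-208, Add(-7, 3))), -1)) = Mul(-5483158, Pow(Add(-1853299, Mul(-208, -4)), -1)) = Mul(-5483158, Pow(Add(-1853299, 832), -1)) = Mul(-5483158, Pow(-1852467, -1)) = Mul(-5483158, Rational(-1, 1852467)) = Rational(5483158, 1852467)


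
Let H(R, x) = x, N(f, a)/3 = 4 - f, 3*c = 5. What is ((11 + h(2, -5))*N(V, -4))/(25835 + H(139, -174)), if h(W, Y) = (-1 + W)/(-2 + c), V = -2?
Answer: 144/25661 ≈ 0.0056116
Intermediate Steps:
c = 5/3 (c = (⅓)*5 = 5/3 ≈ 1.6667)
N(f, a) = 12 - 3*f (N(f, a) = 3*(4 - f) = 12 - 3*f)
h(W, Y) = 3 - 3*W (h(W, Y) = (-1 + W)/(-2 + 5/3) = (-1 + W)/(-⅓) = (-1 + W)*(-3) = 3 - 3*W)
((11 + h(2, -5))*N(V, -4))/(25835 + H(139, -174)) = ((11 + (3 - 3*2))*(12 - 3*(-2)))/(25835 - 174) = ((11 + (3 - 6))*(12 + 6))/25661 = ((11 - 3)*18)/25661 = (8*18)/25661 = (1/25661)*144 = 144/25661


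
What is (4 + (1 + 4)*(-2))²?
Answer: 36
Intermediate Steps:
(4 + (1 + 4)*(-2))² = (4 + 5*(-2))² = (4 - 10)² = (-6)² = 36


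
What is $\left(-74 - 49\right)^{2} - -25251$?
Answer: $40380$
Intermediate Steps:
$\left(-74 - 49\right)^{2} - -25251 = \left(-123\right)^{2} + 25251 = 15129 + 25251 = 40380$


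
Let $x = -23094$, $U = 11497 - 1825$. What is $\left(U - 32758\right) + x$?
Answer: $-46180$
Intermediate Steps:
$U = 9672$ ($U = 11497 - 1825 = 9672$)
$\left(U - 32758\right) + x = \left(9672 - 32758\right) - 23094 = -23086 - 23094 = -46180$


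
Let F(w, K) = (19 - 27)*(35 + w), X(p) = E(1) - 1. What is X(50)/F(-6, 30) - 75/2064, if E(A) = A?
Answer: -25/688 ≈ -0.036337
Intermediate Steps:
X(p) = 0 (X(p) = 1 - 1 = 0)
F(w, K) = -280 - 8*w (F(w, K) = -8*(35 + w) = -280 - 8*w)
X(50)/F(-6, 30) - 75/2064 = 0/(-280 - 8*(-6)) - 75/2064 = 0/(-280 + 48) - 75*1/2064 = 0/(-232) - 25/688 = 0*(-1/232) - 25/688 = 0 - 25/688 = -25/688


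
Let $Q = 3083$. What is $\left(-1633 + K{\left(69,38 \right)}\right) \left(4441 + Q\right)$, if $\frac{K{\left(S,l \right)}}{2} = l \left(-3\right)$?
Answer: $-14002164$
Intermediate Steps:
$K{\left(S,l \right)} = - 6 l$ ($K{\left(S,l \right)} = 2 l \left(-3\right) = 2 \left(- 3 l\right) = - 6 l$)
$\left(-1633 + K{\left(69,38 \right)}\right) \left(4441 + Q\right) = \left(-1633 - 228\right) \left(4441 + 3083\right) = \left(-1633 - 228\right) 7524 = \left(-1861\right) 7524 = -14002164$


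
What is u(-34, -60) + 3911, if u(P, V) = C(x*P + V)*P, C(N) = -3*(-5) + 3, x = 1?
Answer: 3299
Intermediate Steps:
C(N) = 18 (C(N) = 15 + 3 = 18)
u(P, V) = 18*P
u(-34, -60) + 3911 = 18*(-34) + 3911 = -612 + 3911 = 3299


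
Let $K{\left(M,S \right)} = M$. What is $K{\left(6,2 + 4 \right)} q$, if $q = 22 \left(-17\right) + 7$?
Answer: $-2202$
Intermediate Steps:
$q = -367$ ($q = -374 + 7 = -367$)
$K{\left(6,2 + 4 \right)} q = 6 \left(-367\right) = -2202$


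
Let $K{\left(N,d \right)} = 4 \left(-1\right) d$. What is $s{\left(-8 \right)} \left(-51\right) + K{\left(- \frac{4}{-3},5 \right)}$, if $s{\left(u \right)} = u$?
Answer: $388$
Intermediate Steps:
$K{\left(N,d \right)} = - 4 d$
$s{\left(-8 \right)} \left(-51\right) + K{\left(- \frac{4}{-3},5 \right)} = \left(-8\right) \left(-51\right) - 20 = 408 - 20 = 388$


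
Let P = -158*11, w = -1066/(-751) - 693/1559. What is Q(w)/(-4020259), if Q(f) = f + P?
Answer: 2033724591/4706955419531 ≈ 0.00043207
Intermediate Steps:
w = 1141451/1170809 (w = -1066*(-1/751) - 693*1/1559 = 1066/751 - 693/1559 = 1141451/1170809 ≈ 0.97493)
P = -1738
Q(f) = -1738 + f (Q(f) = f - 1738 = -1738 + f)
Q(w)/(-4020259) = (-1738 + 1141451/1170809)/(-4020259) = -2033724591/1170809*(-1/4020259) = 2033724591/4706955419531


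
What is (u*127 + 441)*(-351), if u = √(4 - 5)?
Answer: -154791 - 44577*I ≈ -1.5479e+5 - 44577.0*I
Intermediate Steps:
u = I (u = √(-1) = I ≈ 1.0*I)
(u*127 + 441)*(-351) = (I*127 + 441)*(-351) = (127*I + 441)*(-351) = (441 + 127*I)*(-351) = -154791 - 44577*I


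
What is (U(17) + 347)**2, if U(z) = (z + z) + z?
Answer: 158404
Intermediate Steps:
U(z) = 3*z (U(z) = 2*z + z = 3*z)
(U(17) + 347)**2 = (3*17 + 347)**2 = (51 + 347)**2 = 398**2 = 158404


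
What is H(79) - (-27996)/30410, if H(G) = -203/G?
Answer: -1980773/1201195 ≈ -1.6490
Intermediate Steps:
H(79) - (-27996)/30410 = -203/79 - (-27996)/30410 = -203*1/79 - (-27996)/30410 = -203/79 - 1*(-13998/15205) = -203/79 + 13998/15205 = -1980773/1201195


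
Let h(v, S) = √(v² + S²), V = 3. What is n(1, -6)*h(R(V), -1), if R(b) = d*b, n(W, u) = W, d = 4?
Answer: √145 ≈ 12.042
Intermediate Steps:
R(b) = 4*b
h(v, S) = √(S² + v²)
n(1, -6)*h(R(V), -1) = 1*√((-1)² + (4*3)²) = 1*√(1 + 12²) = 1*√(1 + 144) = 1*√145 = √145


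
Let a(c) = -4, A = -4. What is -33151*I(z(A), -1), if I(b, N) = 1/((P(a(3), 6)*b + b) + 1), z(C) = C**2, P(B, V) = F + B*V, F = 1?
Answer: 33151/351 ≈ 94.447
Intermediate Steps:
P(B, V) = 1 + B*V
I(b, N) = 1/(1 - 22*b) (I(b, N) = 1/(((1 - 4*6)*b + b) + 1) = 1/(((1 - 24)*b + b) + 1) = 1/((-23*b + b) + 1) = 1/(-22*b + 1) = 1/(1 - 22*b))
-33151*I(z(A), -1) = -(-33151)/(-1 + 22*(-4)**2) = -(-33151)/(-1 + 22*16) = -(-33151)/(-1 + 352) = -(-33151)/351 = -33151*(-1/351) = 33151/351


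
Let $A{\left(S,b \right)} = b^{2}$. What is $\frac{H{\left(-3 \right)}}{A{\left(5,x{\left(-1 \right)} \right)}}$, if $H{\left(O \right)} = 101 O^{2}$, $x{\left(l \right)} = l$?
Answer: $909$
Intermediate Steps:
$\frac{H{\left(-3 \right)}}{A{\left(5,x{\left(-1 \right)} \right)}} = \frac{101 \left(-3\right)^{2}}{\left(-1\right)^{2}} = \frac{101 \cdot 9}{1} = 909 \cdot 1 = 909$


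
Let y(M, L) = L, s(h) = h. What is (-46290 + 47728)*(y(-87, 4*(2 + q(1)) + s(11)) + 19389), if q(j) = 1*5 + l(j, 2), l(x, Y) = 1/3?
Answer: 83818144/3 ≈ 2.7939e+7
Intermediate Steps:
l(x, Y) = ⅓
q(j) = 16/3 (q(j) = 1*5 + ⅓ = 5 + ⅓ = 16/3)
(-46290 + 47728)*(y(-87, 4*(2 + q(1)) + s(11)) + 19389) = (-46290 + 47728)*((4*(2 + 16/3) + 11) + 19389) = 1438*((4*(22/3) + 11) + 19389) = 1438*((88/3 + 11) + 19389) = 1438*(121/3 + 19389) = 1438*(58288/3) = 83818144/3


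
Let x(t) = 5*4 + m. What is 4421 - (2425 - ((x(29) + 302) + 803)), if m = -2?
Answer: 3119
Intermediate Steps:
x(t) = 18 (x(t) = 5*4 - 2 = 20 - 2 = 18)
4421 - (2425 - ((x(29) + 302) + 803)) = 4421 - (2425 - ((18 + 302) + 803)) = 4421 - (2425 - (320 + 803)) = 4421 - (2425 - 1*1123) = 4421 - (2425 - 1123) = 4421 - 1*1302 = 4421 - 1302 = 3119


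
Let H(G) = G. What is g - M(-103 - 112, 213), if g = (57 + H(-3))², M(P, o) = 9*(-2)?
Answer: 2934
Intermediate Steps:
M(P, o) = -18
g = 2916 (g = (57 - 3)² = 54² = 2916)
g - M(-103 - 112, 213) = 2916 - 1*(-18) = 2916 + 18 = 2934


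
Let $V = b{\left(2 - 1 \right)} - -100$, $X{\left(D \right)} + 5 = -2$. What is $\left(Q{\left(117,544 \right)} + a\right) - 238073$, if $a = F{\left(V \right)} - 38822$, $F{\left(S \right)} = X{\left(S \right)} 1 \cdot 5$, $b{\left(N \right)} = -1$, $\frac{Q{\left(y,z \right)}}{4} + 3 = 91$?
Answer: $-276578$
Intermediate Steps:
$X{\left(D \right)} = -7$ ($X{\left(D \right)} = -5 - 2 = -7$)
$Q{\left(y,z \right)} = 352$ ($Q{\left(y,z \right)} = -12 + 4 \cdot 91 = -12 + 364 = 352$)
$V = 99$ ($V = -1 - -100 = -1 + 100 = 99$)
$F{\left(S \right)} = -35$ ($F{\left(S \right)} = - 7 \cdot 1 \cdot 5 = \left(-7\right) 5 = -35$)
$a = -38857$ ($a = -35 - 38822 = -38857$)
$\left(Q{\left(117,544 \right)} + a\right) - 238073 = \left(352 - 38857\right) - 238073 = -38505 - 238073 = -276578$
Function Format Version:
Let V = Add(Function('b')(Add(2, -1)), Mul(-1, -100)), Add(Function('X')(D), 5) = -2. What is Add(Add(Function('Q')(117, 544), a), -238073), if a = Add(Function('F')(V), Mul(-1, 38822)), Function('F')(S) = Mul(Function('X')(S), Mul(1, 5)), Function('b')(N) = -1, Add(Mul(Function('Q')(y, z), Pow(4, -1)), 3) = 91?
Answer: -276578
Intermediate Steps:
Function('X')(D) = -7 (Function('X')(D) = Add(-5, -2) = -7)
Function('Q')(y, z) = 352 (Function('Q')(y, z) = Add(-12, Mul(4, 91)) = Add(-12, 364) = 352)
V = 99 (V = Add(-1, Mul(-1, -100)) = Add(-1, 100) = 99)
Function('F')(S) = -35 (Function('F')(S) = Mul(-7, Mul(1, 5)) = Mul(-7, 5) = -35)
a = -38857 (a = Add(-35, Mul(-1, 38822)) = Add(-35, -38822) = -38857)
Add(Add(Function('Q')(117, 544), a), -238073) = Add(Add(352, -38857), -238073) = Add(-38505, -238073) = -276578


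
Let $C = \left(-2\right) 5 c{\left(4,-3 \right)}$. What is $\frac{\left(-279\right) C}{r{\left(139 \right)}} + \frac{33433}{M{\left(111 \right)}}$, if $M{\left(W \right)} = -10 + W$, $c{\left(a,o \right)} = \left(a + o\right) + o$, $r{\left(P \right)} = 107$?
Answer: $\frac{3013751}{10807} \approx 278.87$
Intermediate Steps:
$c{\left(a,o \right)} = a + 2 o$
$C = 20$ ($C = \left(-2\right) 5 \left(4 + 2 \left(-3\right)\right) = - 10 \left(4 - 6\right) = \left(-10\right) \left(-2\right) = 20$)
$\frac{\left(-279\right) C}{r{\left(139 \right)}} + \frac{33433}{M{\left(111 \right)}} = \frac{\left(-279\right) 20}{107} + \frac{33433}{-10 + 111} = \left(-5580\right) \frac{1}{107} + \frac{33433}{101} = - \frac{5580}{107} + 33433 \cdot \frac{1}{101} = - \frac{5580}{107} + \frac{33433}{101} = \frac{3013751}{10807}$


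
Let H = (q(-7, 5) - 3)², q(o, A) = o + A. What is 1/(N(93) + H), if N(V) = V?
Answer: 1/118 ≈ 0.0084746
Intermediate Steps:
q(o, A) = A + o
H = 25 (H = ((5 - 7) - 3)² = (-2 - 3)² = (-5)² = 25)
1/(N(93) + H) = 1/(93 + 25) = 1/118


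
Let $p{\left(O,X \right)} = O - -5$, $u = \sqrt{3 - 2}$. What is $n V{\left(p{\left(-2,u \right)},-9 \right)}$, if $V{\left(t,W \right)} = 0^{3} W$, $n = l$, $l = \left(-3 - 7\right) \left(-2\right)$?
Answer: $0$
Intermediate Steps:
$u = 1$ ($u = \sqrt{1} = 1$)
$p{\left(O,X \right)} = 5 + O$ ($p{\left(O,X \right)} = O + 5 = 5 + O$)
$l = 20$ ($l = \left(-3 - 7\right) \left(-2\right) = \left(-10\right) \left(-2\right) = 20$)
$n = 20$
$V{\left(t,W \right)} = 0$ ($V{\left(t,W \right)} = 0 W = 0$)
$n V{\left(p{\left(-2,u \right)},-9 \right)} = 20 \cdot 0 = 0$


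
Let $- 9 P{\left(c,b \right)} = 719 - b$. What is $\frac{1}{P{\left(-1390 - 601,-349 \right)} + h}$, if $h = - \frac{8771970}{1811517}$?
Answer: $- \frac{1811517}{223738654} \approx -0.0080966$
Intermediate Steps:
$P{\left(c,b \right)} = - \frac{719}{9} + \frac{b}{9}$ ($P{\left(c,b \right)} = - \frac{719 - b}{9} = - \frac{719}{9} + \frac{b}{9}$)
$h = - \frac{2923990}{603839}$ ($h = \left(-8771970\right) \frac{1}{1811517} = - \frac{2923990}{603839} \approx -4.8423$)
$\frac{1}{P{\left(-1390 - 601,-349 \right)} + h} = \frac{1}{\left(- \frac{719}{9} + \frac{1}{9} \left(-349\right)\right) - \frac{2923990}{603839}} = \frac{1}{\left(- \frac{719}{9} - \frac{349}{9}\right) - \frac{2923990}{603839}} = \frac{1}{- \frac{356}{3} - \frac{2923990}{603839}} = \frac{1}{- \frac{223738654}{1811517}} = - \frac{1811517}{223738654}$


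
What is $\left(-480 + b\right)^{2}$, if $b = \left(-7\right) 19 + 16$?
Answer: $356409$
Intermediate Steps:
$b = -117$ ($b = -133 + 16 = -117$)
$\left(-480 + b\right)^{2} = \left(-480 - 117\right)^{2} = \left(-597\right)^{2} = 356409$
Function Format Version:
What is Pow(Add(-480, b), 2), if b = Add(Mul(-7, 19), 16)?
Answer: 356409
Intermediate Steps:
b = -117 (b = Add(-133, 16) = -117)
Pow(Add(-480, b), 2) = Pow(Add(-480, -117), 2) = Pow(-597, 2) = 356409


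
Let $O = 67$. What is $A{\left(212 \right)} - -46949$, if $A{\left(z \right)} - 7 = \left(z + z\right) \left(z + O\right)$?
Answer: $165252$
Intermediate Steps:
$A{\left(z \right)} = 7 + 2 z \left(67 + z\right)$ ($A{\left(z \right)} = 7 + \left(z + z\right) \left(z + 67\right) = 7 + 2 z \left(67 + z\right)$)
$A{\left(212 \right)} - -46949 = \left(7 + 2 \cdot 212^{2} + 134 \cdot 212\right) - -46949 = \left(7 + 2 \cdot 44944 + 28408\right) + 46949 = \left(7 + 89888 + 28408\right) + 46949 = 118303 + 46949 = 165252$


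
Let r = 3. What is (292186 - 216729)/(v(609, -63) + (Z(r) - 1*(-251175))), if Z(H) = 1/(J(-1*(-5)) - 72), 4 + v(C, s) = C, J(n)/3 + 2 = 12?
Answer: 3169194/10574759 ≈ 0.29969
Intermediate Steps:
J(n) = 30 (J(n) = -6 + 3*12 = -6 + 36 = 30)
v(C, s) = -4 + C
Z(H) = -1/42 (Z(H) = 1/(30 - 72) = 1/(-42) = -1/42)
(292186 - 216729)/(v(609, -63) + (Z(r) - 1*(-251175))) = (292186 - 216729)/((-4 + 609) + (-1/42 - 1*(-251175))) = 75457/(605 + (-1/42 + 251175)) = 75457/(605 + 10549349/42) = 75457/(10574759/42) = 75457*(42/10574759) = 3169194/10574759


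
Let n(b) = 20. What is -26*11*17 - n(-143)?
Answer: -4882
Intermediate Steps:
-26*11*17 - n(-143) = -26*11*17 - 1*20 = -286*17 - 20 = -4862 - 20 = -4882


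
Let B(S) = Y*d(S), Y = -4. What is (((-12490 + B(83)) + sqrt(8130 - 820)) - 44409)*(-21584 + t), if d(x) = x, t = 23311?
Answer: -98837937 + 1727*sqrt(7310) ≈ -9.8690e+7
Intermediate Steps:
B(S) = -4*S
(((-12490 + B(83)) + sqrt(8130 - 820)) - 44409)*(-21584 + t) = (((-12490 - 4*83) + sqrt(8130 - 820)) - 44409)*(-21584 + 23311) = (((-12490 - 332) + sqrt(7310)) - 44409)*1727 = ((-12822 + sqrt(7310)) - 44409)*1727 = (-57231 + sqrt(7310))*1727 = -98837937 + 1727*sqrt(7310)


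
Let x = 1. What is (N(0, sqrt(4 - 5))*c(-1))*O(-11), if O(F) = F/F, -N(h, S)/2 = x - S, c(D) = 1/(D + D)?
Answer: 1 - I ≈ 1.0 - 1.0*I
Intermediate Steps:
c(D) = 1/(2*D)
N(h, S) = -2 + 2*S (N(h, S) = -2*(1 - S) = -2 + 2*S)
O(F) = 1
(N(0, sqrt(4 - 5))*c(-1))*O(-11) = ((-2 + 2*sqrt(4 - 5))*((1/2)/(-1)))*1 = ((-2 + 2*sqrt(-1))*((1/2)*(-1)))*1 = ((-2 + 2*I)*(-1/2))*1 = (1 - I)*1 = 1 - I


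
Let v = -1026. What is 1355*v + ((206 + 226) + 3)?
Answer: -1389795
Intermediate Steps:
1355*v + ((206 + 226) + 3) = 1355*(-1026) + ((206 + 226) + 3) = -1390230 + (432 + 3) = -1390230 + 435 = -1389795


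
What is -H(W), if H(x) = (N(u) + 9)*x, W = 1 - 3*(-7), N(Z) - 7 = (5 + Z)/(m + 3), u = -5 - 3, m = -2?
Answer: -286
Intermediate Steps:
u = -8
N(Z) = 12 + Z (N(Z) = 7 + (5 + Z)/(-2 + 3) = 7 + (5 + Z)/1 = 7 + (5 + Z)*1 = 7 + (5 + Z) = 12 + Z)
W = 22 (W = 1 + 21 = 22)
H(x) = 13*x (H(x) = ((12 - 8) + 9)*x = (4 + 9)*x = 13*x)
-H(W) = -13*22 = -1*286 = -286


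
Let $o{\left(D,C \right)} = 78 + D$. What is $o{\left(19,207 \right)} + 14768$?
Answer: $14865$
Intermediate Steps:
$o{\left(19,207 \right)} + 14768 = \left(78 + 19\right) + 14768 = 97 + 14768 = 14865$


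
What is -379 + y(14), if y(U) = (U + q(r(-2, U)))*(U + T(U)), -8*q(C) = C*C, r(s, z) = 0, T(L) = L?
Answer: 13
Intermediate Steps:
q(C) = -C**2/8 (q(C) = -C*C/8 = -C**2/8)
y(U) = 2*U**2 (y(U) = (U - 1/8*0**2)*(U + U) = (U - 1/8*0)*(2*U) = (U + 0)*(2*U) = U*(2*U) = 2*U**2)
-379 + y(14) = -379 + 2*14**2 = -379 + 2*196 = -379 + 392 = 13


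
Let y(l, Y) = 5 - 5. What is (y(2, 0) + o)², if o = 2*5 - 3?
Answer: 49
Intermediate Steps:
o = 7 (o = 10 - 3 = 7)
y(l, Y) = 0
(y(2, 0) + o)² = (0 + 7)² = 7² = 49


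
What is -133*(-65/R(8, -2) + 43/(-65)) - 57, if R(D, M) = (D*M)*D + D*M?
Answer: -271909/9360 ≈ -29.050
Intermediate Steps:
R(D, M) = D*M + M*D**2 (R(D, M) = M*D**2 + D*M = D*M + M*D**2)
-133*(-65/R(8, -2) + 43/(-65)) - 57 = -133*(-65*(-1/(16*(1 + 8))) + 43/(-65)) - 57 = -133*(-65/(8*(-2)*9) + 43*(-1/65)) - 57 = -133*(-65/(-144) - 43/65) - 57 = -133*(-65*(-1/144) - 43/65) - 57 = -133*(65/144 - 43/65) - 57 = -133*(-1967/9360) - 57 = 261611/9360 - 57 = -271909/9360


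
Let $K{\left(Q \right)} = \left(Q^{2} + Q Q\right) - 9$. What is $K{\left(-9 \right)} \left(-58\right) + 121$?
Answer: $-8753$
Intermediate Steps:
$K{\left(Q \right)} = -9 + 2 Q^{2}$ ($K{\left(Q \right)} = \left(Q^{2} + Q^{2}\right) - 9 = 2 Q^{2} - 9 = -9 + 2 Q^{2}$)
$K{\left(-9 \right)} \left(-58\right) + 121 = \left(-9 + 2 \left(-9\right)^{2}\right) \left(-58\right) + 121 = \left(-9 + 2 \cdot 81\right) \left(-58\right) + 121 = \left(-9 + 162\right) \left(-58\right) + 121 = 153 \left(-58\right) + 121 = -8874 + 121 = -8753$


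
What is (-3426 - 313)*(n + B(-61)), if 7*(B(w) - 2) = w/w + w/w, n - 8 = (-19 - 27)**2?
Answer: -55651276/7 ≈ -7.9502e+6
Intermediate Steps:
n = 2124 (n = 8 + (-19 - 27)**2 = 8 + (-46)**2 = 8 + 2116 = 2124)
B(w) = 16/7 (B(w) = 2 + (w/w + w/w)/7 = 2 + (1 + 1)/7 = 2 + (1/7)*2 = 2 + 2/7 = 16/7)
(-3426 - 313)*(n + B(-61)) = (-3426 - 313)*(2124 + 16/7) = -3739*14884/7 = -55651276/7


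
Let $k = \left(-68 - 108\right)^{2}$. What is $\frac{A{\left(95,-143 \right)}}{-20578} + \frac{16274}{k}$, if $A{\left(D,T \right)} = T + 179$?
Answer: $\frac{83442809}{159356032} \approx 0.52363$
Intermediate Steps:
$A{\left(D,T \right)} = 179 + T$
$k = 30976$ ($k = \left(-176\right)^{2} = 30976$)
$\frac{A{\left(95,-143 \right)}}{-20578} + \frac{16274}{k} = \frac{179 - 143}{-20578} + \frac{16274}{30976} = 36 \left(- \frac{1}{20578}\right) + 16274 \cdot \frac{1}{30976} = - \frac{18}{10289} + \frac{8137}{15488} = \frac{83442809}{159356032}$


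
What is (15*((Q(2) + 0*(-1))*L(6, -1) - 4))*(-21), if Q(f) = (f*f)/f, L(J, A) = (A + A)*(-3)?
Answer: -2520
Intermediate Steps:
L(J, A) = -6*A (L(J, A) = (2*A)*(-3) = -6*A)
Q(f) = f (Q(f) = f**2/f = f)
(15*((Q(2) + 0*(-1))*L(6, -1) - 4))*(-21) = (15*((2 + 0*(-1))*(-6*(-1)) - 4))*(-21) = (15*((2 + 0)*6 - 4))*(-21) = (15*(2*6 - 4))*(-21) = (15*(12 - 4))*(-21) = (15*8)*(-21) = 120*(-21) = -2520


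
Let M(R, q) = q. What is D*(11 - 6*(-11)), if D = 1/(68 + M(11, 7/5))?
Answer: 385/347 ≈ 1.1095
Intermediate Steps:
D = 5/347 (D = 1/(68 + 7/5) = 1/(347/5) = 5/347 ≈ 0.014409)
D*(11 - 6*(-11)) = 5*(11 - 6*(-11))/347 = 5*(11 + 66)/347 = (5/347)*77 = 385/347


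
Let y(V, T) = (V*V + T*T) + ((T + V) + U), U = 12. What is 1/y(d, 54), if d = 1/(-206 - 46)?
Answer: 63504/189368677 ≈ 0.00033535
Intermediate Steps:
d = -1/252 (d = 1/(-252) = -1/252 ≈ -0.0039683)
y(V, T) = 12 + T + V + T**2 + V**2 (y(V, T) = (V*V + T*T) + ((T + V) + 12) = (V**2 + T**2) + (12 + T + V) = (T**2 + V**2) + (12 + T + V) = 12 + T + V + T**2 + V**2)
1/y(d, 54) = 1/(12 + 54 - 1/252 + 54**2 + (-1/252)**2) = 1/(12 + 54 - 1/252 + 2916 + 1/63504) = 1/(189368677/63504) = 63504/189368677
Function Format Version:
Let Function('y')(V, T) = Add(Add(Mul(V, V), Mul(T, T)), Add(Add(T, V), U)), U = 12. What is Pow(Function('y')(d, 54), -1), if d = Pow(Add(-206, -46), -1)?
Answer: Rational(63504, 189368677) ≈ 0.00033535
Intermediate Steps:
d = Rational(-1, 252) (d = Pow(-252, -1) = Rational(-1, 252) ≈ -0.0039683)
Function('y')(V, T) = Add(12, T, V, Pow(T, 2), Pow(V, 2)) (Function('y')(V, T) = Add(Add(Mul(V, V), Mul(T, T)), Add(Add(T, V), 12)) = Add(Add(Pow(V, 2), Pow(T, 2)), Add(12, T, V)) = Add(Add(Pow(T, 2), Pow(V, 2)), Add(12, T, V)) = Add(12, T, V, Pow(T, 2), Pow(V, 2)))
Pow(Function('y')(d, 54), -1) = Pow(Add(12, 54, Rational(-1, 252), Pow(54, 2), Pow(Rational(-1, 252), 2)), -1) = Pow(Add(12, 54, Rational(-1, 252), 2916, Rational(1, 63504)), -1) = Pow(Rational(189368677, 63504), -1) = Rational(63504, 189368677)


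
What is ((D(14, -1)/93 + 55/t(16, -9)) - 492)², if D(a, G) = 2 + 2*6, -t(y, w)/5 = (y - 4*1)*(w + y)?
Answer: 182362307521/753424 ≈ 2.4204e+5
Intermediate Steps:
t(y, w) = -5*(-4 + y)*(w + y) (t(y, w) = -5*(y - 4*1)*(w + y) = -5*(y - 4)*(w + y) = -5*(-4 + y)*(w + y))
D(a, G) = 14 (D(a, G) = 2 + 12 = 14)
((D(14, -1)/93 + 55/t(16, -9)) - 492)² = ((14/93 + 55/(-5*16² + 20*(-9) + 20*16 - 5*(-9)*16)) - 492)² = ((14*(1/93) + 55/(-5*256 - 180 + 320 + 720)) - 492)² = ((14/93 + 55/(-1280 - 180 + 320 + 720)) - 492)² = ((14/93 + 55/(-420)) - 492)² = ((14/93 + 55*(-1/420)) - 492)² = ((14/93 - 11/84) - 492)² = (17/868 - 492)² = (-427039/868)² = 182362307521/753424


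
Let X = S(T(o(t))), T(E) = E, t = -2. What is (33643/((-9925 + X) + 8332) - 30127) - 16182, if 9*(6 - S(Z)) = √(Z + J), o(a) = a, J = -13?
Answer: (-46309*√15 + 661734234*I)/(√15 - 14283*I) ≈ -46330.0 + 0.0057484*I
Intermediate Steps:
S(Z) = 6 - √(-13 + Z)/9 (S(Z) = 6 - √(Z - 13)/9 = 6 - √(-13 + Z)/9)
X = 6 - I*√15/9 (X = 6 - √(-13 - 2)/9 = 6 - I*√15/9 ≈ 6.0 - 0.43033*I)
(33643/((-9925 + X) + 8332) - 30127) - 16182 = (33643/((-9925 + (6 - I*√15/9)) + 8332) - 30127) - 16182 = (33643/((-9919 - I*√15/9) + 8332) - 30127) - 16182 = (33643/(-1587 - I*√15/9) - 30127) - 16182 = (-30127 + 33643/(-1587 - I*√15/9)) - 16182 = -46309 + 33643/(-1587 - I*√15/9)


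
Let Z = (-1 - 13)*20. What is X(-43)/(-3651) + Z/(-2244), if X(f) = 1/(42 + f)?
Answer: 28459/227579 ≈ 0.12505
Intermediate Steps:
Z = -280 (Z = -14*20 = -280)
X(-43)/(-3651) + Z/(-2244) = 1/((42 - 43)*(-3651)) - 280/(-2244) = -1/3651/(-1) - 280*(-1/2244) = -1*(-1/3651) + 70/561 = 1/3651 + 70/561 = 28459/227579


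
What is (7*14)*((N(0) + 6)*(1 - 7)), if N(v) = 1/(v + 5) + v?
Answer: -18228/5 ≈ -3645.6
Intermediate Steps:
N(v) = v + 1/(5 + v) (N(v) = 1/(5 + v) + v = v + 1/(5 + v))
(7*14)*((N(0) + 6)*(1 - 7)) = (7*14)*(((1 + 0**2 + 5*0)/(5 + 0) + 6)*(1 - 7)) = 98*(((1 + 0 + 0)/5 + 6)*(-6)) = 98*(((1/5)*1 + 6)*(-6)) = 98*((1/5 + 6)*(-6)) = 98*((31/5)*(-6)) = 98*(-186/5) = -18228/5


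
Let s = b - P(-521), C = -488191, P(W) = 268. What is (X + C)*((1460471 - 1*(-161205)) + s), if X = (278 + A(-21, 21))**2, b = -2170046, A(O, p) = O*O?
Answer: -15784315260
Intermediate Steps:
A(O, p) = O**2
s = -2170314 (s = -2170046 - 1*268 = -2170046 - 268 = -2170314)
X = 516961 (X = (278 + (-21)**2)**2 = (278 + 441)**2 = 719**2 = 516961)
(X + C)*((1460471 - 1*(-161205)) + s) = (516961 - 488191)*((1460471 - 1*(-161205)) - 2170314) = 28770*((1460471 + 161205) - 2170314) = 28770*(1621676 - 2170314) = 28770*(-548638) = -15784315260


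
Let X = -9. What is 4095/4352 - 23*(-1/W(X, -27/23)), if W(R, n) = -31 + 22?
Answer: -63241/39168 ≈ -1.6146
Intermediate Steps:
W(R, n) = -9
4095/4352 - 23*(-1/W(X, -27/23)) = 4095/4352 - 23/((-1*(-9))) = 4095*(1/4352) - 23/9 = 4095/4352 - 23*⅑ = 4095/4352 - 23/9 = -63241/39168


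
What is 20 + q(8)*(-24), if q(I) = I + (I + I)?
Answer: -556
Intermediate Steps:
q(I) = 3*I (q(I) = I + 2*I = 3*I)
20 + q(8)*(-24) = 20 + (3*8)*(-24) = 20 + 24*(-24) = 20 - 576 = -556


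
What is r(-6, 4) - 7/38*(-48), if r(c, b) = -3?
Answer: 111/19 ≈ 5.8421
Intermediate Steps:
r(-6, 4) - 7/38*(-48) = -3 - 7/38*(-48) = -3 + 168/19 = 111/19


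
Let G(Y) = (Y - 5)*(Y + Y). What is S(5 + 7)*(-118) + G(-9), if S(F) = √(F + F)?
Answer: 252 - 236*√6 ≈ -326.08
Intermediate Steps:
S(F) = √2*√F (S(F) = √(2*F) = √2*√F)
G(Y) = 2*Y*(-5 + Y) (G(Y) = (-5 + Y)*(2*Y) = 2*Y*(-5 + Y))
S(5 + 7)*(-118) + G(-9) = (√2*√(5 + 7))*(-118) + 2*(-9)*(-5 - 9) = (√2*√12)*(-118) + 2*(-9)*(-14) = (√2*(2*√3))*(-118) + 252 = (2*√6)*(-118) + 252 = -236*√6 + 252 = 252 - 236*√6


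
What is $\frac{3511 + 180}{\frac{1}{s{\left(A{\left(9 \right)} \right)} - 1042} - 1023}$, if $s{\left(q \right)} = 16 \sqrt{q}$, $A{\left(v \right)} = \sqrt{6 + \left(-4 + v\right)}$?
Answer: $- \frac{4658464377584291914595674}{1291144277693482663032385} + \frac{15821777055744 \cdot 11^{\frac{3}{4}}}{1291144277693482663032385} + \frac{1030394197383936 \sqrt{11}}{1291144277693482663032385} + \frac{67104485056375984 \sqrt[4]{11}}{1291144277693482663032385} \approx -3.608$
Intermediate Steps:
$A{\left(v \right)} = \sqrt{2 + v}$
$\frac{3511 + 180}{\frac{1}{s{\left(A{\left(9 \right)} \right)} - 1042} - 1023} = \frac{3511 + 180}{\frac{1}{16 \sqrt{\sqrt{2 + 9}} - 1042} - 1023} = \frac{3691}{\frac{1}{16 \sqrt{\sqrt{11}} - 1042} - 1023} = \frac{3691}{\frac{1}{16 \sqrt[4]{11} - 1042} - 1023} = \frac{3691}{\frac{1}{-1042 + 16 \sqrt[4]{11}} - 1023} = \frac{3691}{-1023 + \frac{1}{-1042 + 16 \sqrt[4]{11}}}$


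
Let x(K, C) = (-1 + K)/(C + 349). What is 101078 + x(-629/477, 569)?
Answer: 22130320001/218943 ≈ 1.0108e+5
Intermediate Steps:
x(K, C) = (-1 + K)/(349 + C)
101078 + x(-629/477, 569) = 101078 + (-1 - 629/477)/(349 + 569) = 101078 + (-1 - 629*1/477)/918 = 101078 + (-1 - 629/477)/918 = 101078 + (1/918)*(-1106/477) = 101078 - 553/218943 = 22130320001/218943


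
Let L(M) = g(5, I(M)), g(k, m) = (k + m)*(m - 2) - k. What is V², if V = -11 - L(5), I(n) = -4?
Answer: 0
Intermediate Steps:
g(k, m) = -k + (-2 + m)*(k + m) (g(k, m) = (k + m)*(-2 + m) - k = (-2 + m)*(k + m) - k = -k + (-2 + m)*(k + m))
L(M) = -11 (L(M) = (-4)² - 3*5 - 2*(-4) + 5*(-4) = 16 - 15 + 8 - 20 = -11)
V = 0 (V = -11 - 1*(-11) = -11 + 11 = 0)
V² = 0² = 0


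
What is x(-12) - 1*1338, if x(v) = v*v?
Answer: -1194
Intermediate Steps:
x(v) = v²
x(-12) - 1*1338 = (-12)² - 1*1338 = 144 - 1338 = -1194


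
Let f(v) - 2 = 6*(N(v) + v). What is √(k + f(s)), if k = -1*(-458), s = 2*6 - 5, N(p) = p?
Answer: 4*√34 ≈ 23.324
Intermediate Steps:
s = 7 (s = 12 - 5 = 7)
f(v) = 2 + 12*v (f(v) = 2 + 6*(v + v) = 2 + 6*(2*v) = 2 + 12*v)
k = 458
√(k + f(s)) = √(458 + (2 + 12*7)) = √(458 + (2 + 84)) = √(458 + 86) = √544 = 4*√34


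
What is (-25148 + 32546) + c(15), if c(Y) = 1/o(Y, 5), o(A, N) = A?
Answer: 110971/15 ≈ 7398.1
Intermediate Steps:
c(Y) = 1/Y
(-25148 + 32546) + c(15) = (-25148 + 32546) + 1/15 = 7398 + 1/15 = 110971/15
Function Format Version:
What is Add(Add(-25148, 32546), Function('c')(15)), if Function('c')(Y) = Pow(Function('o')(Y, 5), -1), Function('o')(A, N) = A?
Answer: Rational(110971, 15) ≈ 7398.1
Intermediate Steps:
Function('c')(Y) = Pow(Y, -1)
Add(Add(-25148, 32546), Function('c')(15)) = Add(Add(-25148, 32546), Pow(15, -1)) = Add(7398, Rational(1, 15)) = Rational(110971, 15)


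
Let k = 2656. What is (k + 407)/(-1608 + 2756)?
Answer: 3063/1148 ≈ 2.6681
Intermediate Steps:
(k + 407)/(-1608 + 2756) = (2656 + 407)/(-1608 + 2756) = 3063/1148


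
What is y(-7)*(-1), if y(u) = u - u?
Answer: 0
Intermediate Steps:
y(u) = 0
y(-7)*(-1) = 0*(-1) = 0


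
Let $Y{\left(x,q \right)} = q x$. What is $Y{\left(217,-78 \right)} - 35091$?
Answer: $-52017$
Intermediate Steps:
$Y{\left(217,-78 \right)} - 35091 = \left(-78\right) 217 - 35091 = -16926 - 35091 = -52017$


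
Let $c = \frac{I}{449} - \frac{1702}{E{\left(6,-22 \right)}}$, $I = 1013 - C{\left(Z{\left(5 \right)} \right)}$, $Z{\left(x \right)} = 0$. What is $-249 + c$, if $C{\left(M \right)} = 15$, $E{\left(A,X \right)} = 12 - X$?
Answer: $- \frac{2265750}{7633} \approx -296.84$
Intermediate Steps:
$I = 998$ ($I = 1013 - 15 = 998$)
$c = - \frac{365133}{7633}$ ($c = \frac{998}{449} - \frac{1702}{12 - -22} = 998 \cdot \frac{1}{449} - \frac{1702}{12 + 22} = \frac{998}{449} - \frac{1702}{34} = \frac{998}{449} - \frac{851}{17} = - \frac{365133}{7633} \approx -47.836$)
$-249 + c = -249 - \frac{365133}{7633} = - \frac{2265750}{7633}$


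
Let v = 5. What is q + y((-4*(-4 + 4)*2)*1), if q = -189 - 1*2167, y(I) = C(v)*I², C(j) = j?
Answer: -2356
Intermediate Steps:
y(I) = 5*I²
q = -2356 (q = -189 - 2167 = -2356)
q + y((-4*(-4 + 4)*2)*1) = -2356 + 5*((-4*(-4 + 4)*2)*1)² = -2356 + 5*((-4*0*2)*1)² = -2356 + 5*((0*2)*1)² = -2356 + 5*(0*1)² = -2356 + 5*0² = -2356 + 5*0 = -2356 + 0 = -2356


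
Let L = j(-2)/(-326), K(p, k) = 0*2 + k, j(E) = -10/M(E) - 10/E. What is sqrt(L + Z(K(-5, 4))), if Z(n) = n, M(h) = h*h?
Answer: sqrt(424289)/326 ≈ 1.9981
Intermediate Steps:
M(h) = h**2
j(E) = -10/E - 10/E**2 (j(E) = -10/E**2 - 10/E = -10/E - 10/E**2)
K(p, k) = k (K(p, k) = 0 + k = k)
L = -5/652 (L = (10*(-1 - 1*(-2))/(-2)**2)/(-326) = (10*(1/4)*(-1 + 2))*(-1/326) = (10*(1/4)*1)*(-1/326) = (5/2)*(-1/326) = -5/652 ≈ -0.0076687)
sqrt(L + Z(K(-5, 4))) = sqrt(-5/652 + 4) = sqrt(2603/652) = sqrt(424289)/326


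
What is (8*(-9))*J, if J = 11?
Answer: -792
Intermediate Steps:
(8*(-9))*J = (8*(-9))*11 = -72*11 = -792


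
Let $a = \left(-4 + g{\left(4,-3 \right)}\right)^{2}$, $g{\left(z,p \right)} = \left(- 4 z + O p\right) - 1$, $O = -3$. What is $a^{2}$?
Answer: $20736$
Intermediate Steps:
$g{\left(z,p \right)} = -1 - 4 z - 3 p$ ($g{\left(z,p \right)} = \left(- 4 z - 3 p\right) - 1 = -1 - 4 z - 3 p$)
$a = 144$ ($a = \left(-4 - 8\right)^{2} = \left(-12\right)^{2} = 144$)
$a^{2} = 144^{2} = 20736$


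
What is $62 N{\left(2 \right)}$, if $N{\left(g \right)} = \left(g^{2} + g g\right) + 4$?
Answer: $744$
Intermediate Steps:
$N{\left(g \right)} = 4 + 2 g^{2}$ ($N{\left(g \right)} = \left(g^{2} + g^{2}\right) + 4 = 2 g^{2} + 4 = 4 + 2 g^{2}$)
$62 N{\left(2 \right)} = 62 \left(4 + 2 \cdot 2^{2}\right) = 62 \left(4 + 2 \cdot 4\right) = 62 \left(4 + 8\right) = 62 \cdot 12 = 744$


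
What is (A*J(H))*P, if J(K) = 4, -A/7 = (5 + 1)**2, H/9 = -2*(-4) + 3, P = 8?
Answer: -8064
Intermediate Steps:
H = 99 (H = 9*(-2*(-4) + 3) = 9*(8 + 3) = 9*11 = 99)
A = -252 (A = -7*(5 + 1)**2 = -7*6**2 = -7*36 = -252)
(A*J(H))*P = -252*4*8 = -1008*8 = -8064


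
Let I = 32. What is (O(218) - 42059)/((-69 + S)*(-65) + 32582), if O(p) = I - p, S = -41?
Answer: -6035/5676 ≈ -1.0632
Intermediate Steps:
O(p) = 32 - p
(O(218) - 42059)/((-69 + S)*(-65) + 32582) = ((32 - 1*218) - 42059)/((-69 - 41)*(-65) + 32582) = ((32 - 218) - 42059)/(-110*(-65) + 32582) = (-186 - 42059)/(7150 + 32582) = -42245/39732 = -42245*1/39732 = -6035/5676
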